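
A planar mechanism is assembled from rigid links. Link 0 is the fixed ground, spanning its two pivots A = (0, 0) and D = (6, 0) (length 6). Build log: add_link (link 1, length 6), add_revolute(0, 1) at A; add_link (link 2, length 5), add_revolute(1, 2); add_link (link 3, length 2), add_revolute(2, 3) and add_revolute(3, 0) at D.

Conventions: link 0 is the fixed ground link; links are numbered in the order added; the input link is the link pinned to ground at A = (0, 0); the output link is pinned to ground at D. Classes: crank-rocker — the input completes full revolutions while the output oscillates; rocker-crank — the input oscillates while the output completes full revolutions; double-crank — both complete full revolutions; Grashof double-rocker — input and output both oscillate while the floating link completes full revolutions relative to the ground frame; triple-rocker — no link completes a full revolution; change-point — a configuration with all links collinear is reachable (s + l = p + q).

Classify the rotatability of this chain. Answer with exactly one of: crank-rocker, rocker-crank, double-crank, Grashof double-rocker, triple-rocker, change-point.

lengths: ground=6, input=6, coupler=5, output=2
sorted: s=2 (shortest), l=6 (longest), p+q=11
s + l = 8 vs p + q = 11
s + l < p + q (Grashof) with shortest = output link → rocker-crank

rocker-crank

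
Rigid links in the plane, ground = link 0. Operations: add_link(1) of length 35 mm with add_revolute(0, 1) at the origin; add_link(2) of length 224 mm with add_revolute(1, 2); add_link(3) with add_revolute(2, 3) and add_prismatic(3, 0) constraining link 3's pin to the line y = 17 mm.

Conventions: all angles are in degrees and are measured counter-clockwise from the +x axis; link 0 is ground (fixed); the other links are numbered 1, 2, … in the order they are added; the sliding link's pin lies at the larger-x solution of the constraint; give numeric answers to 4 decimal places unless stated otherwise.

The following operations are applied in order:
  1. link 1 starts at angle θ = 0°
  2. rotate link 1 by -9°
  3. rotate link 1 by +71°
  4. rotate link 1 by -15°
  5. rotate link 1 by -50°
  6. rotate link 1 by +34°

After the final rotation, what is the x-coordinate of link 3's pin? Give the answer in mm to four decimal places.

geometry: r = 35 mm, L = 224 mm, e = 17 mm; θ starts at 0°
rotate link 1 by -9°: θ ← 0° -9° = -9°
rotate link 1 by +71°: θ ← -9° +71° = 62°
rotate link 1 by -15°: θ ← 62° -15° = 47°
rotate link 1 by -50°: θ ← 47° -50° = -3°
rotate link 1 by +34°: θ ← -3° +34° = 31°
crank pin P = (r cos θ, r sin θ) = (30.000856, 18.026333)
h = r sin θ − e = 18.026333 − 17 = 1.026333
x = r cos θ + √(L² − h²) = 30.000856 + 223.997649 = 253.998504

253.9985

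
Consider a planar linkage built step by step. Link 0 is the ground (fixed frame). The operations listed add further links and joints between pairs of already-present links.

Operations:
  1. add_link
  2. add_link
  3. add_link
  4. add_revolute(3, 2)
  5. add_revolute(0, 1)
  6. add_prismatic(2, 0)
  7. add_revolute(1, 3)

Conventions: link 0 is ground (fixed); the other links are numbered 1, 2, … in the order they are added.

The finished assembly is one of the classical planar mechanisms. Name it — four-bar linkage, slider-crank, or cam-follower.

links: 4 (incl. ground); joints: 3 revolute, 1 prismatic, 0 higher (cam) pair, forming one closed loop
4 links, 3 revolutes + 1 prismatic in one loop → slider-crank

slider-crank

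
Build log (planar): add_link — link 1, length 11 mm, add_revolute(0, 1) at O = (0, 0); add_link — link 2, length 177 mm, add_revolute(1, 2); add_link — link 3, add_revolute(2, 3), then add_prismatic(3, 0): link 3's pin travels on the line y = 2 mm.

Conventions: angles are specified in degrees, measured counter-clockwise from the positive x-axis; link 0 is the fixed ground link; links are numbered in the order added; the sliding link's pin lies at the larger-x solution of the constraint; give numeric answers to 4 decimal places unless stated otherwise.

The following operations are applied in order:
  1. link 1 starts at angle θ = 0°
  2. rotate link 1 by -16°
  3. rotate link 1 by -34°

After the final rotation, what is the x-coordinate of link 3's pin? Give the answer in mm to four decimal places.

geometry: r = 11 mm, L = 177 mm, e = 2 mm; θ starts at 0°
rotate link 1 by -16°: θ ← 0° -16° = -16°
rotate link 1 by -34°: θ ← -16° -34° = -50°
crank pin P = (r cos θ, r sin θ) = (7.070664, -8.426489)
h = r sin θ − e = -8.426489 − 2 = -10.426489
x = r cos θ + √(L² − h²) = 7.070664 + 176.692638 = 183.763302

183.7633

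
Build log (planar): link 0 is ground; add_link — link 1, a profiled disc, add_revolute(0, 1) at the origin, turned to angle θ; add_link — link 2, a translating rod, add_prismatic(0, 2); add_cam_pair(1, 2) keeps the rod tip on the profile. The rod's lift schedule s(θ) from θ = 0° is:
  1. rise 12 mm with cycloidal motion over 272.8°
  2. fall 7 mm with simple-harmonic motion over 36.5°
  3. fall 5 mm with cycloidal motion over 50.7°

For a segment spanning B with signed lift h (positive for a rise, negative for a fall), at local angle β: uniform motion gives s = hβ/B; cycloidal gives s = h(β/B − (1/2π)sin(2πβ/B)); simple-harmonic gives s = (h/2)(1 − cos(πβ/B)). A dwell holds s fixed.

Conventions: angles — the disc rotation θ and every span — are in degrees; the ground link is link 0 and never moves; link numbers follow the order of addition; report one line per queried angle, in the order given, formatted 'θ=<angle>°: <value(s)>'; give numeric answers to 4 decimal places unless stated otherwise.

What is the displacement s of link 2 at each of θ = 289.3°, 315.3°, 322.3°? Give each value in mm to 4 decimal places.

seg 1 [0°–272.8°] cycloidal, h=12: full span → s += 12 → s = 12.0000
seg 2 [272.8°–309.3°] simple-harmonic, h=-7: θ=289.3° here. β=16.5, B=36.5. -7/2·(1 − cos(π·0.4521)) = -2.9748 → s = 9.0252
seg 2 [272.8°–309.3°] simple-harmonic, h=-7: full span → s += -7 → s = 5.0000
seg 3 [309.3°–360°] cycloidal, h=-5: θ=315.3° here. β=6, B=50.7. -5·(0.1183 − sin(2π·0.1183)/(2π)) = -0.0530 → s = 4.9470
seg 3 [309.3°–360°] cycloidal, h=-5: θ=322.3° here. β=13, B=50.7. -5·(0.2564 − sin(2π·0.2564)/(2π)) = -0.4869 → s = 4.5131

θ=289.3°: 9.0252
θ=315.3°: 4.9470
θ=322.3°: 4.5131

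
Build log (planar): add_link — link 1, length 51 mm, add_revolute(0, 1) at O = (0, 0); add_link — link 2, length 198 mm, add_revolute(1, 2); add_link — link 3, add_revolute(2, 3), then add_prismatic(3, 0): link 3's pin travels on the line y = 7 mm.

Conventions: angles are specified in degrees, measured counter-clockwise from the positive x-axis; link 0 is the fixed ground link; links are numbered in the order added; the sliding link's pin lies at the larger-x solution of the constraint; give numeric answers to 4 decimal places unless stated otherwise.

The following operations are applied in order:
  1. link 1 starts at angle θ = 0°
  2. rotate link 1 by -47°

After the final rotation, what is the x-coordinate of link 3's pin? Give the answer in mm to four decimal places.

geometry: r = 51 mm, L = 198 mm, e = 7 mm; θ starts at 0°
rotate link 1 by -47°: θ ← 0° -47° = -47°
crank pin P = (r cos θ, r sin θ) = (34.781916, -37.299039)
h = r sin θ − e = -37.299039 − 7 = -44.299039
x = r cos θ + √(L² − h²) = 34.781916 + 192.980816 = 227.762732

227.7627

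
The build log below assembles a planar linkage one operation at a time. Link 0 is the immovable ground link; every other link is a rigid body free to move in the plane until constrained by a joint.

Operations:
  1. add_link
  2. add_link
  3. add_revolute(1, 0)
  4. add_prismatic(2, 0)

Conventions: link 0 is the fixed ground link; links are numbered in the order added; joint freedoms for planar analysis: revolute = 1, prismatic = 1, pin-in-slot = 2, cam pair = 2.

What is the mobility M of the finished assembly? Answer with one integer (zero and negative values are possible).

(L,J1,J2)=(1,0,0); link0 fixed
link1: (2,0,0)
link2: (3,0,0)
R 1-0 [J1]: (3,1,0)
P 2-0 [J1]: (3,2,0)
Grübler: 3·2 − 2·2 − 0 = 2

M = 2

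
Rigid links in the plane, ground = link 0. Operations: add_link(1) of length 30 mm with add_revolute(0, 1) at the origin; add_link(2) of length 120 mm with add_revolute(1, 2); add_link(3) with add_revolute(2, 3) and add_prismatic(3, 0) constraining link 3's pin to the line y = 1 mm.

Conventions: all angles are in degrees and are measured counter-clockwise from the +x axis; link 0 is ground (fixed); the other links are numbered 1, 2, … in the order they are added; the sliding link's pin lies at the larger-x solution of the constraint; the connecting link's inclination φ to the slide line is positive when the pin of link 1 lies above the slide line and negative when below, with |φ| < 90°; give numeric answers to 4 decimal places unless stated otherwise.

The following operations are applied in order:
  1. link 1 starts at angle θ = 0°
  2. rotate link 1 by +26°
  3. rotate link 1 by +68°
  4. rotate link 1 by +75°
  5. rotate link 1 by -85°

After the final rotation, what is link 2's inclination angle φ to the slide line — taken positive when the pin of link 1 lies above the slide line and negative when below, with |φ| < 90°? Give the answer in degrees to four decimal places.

geometry: r = 30 mm, L = 120 mm, e = 1 mm; θ starts at 0°
rotate link 1 by +26°: θ ← 0° +26° = 26°
rotate link 1 by +68°: θ ← 26° +68° = 94°
rotate link 1 by +75°: θ ← 94° +75° = 169°
rotate link 1 by -85°: θ ← 169° -85° = 84°
h = r sin θ − e = 29.835657 − 1 = 28.835657
sin φ = h / L = 28.835657 / 120 = 0.24029714
φ = arcsin(0.24029714) = 13.904078°

13.9041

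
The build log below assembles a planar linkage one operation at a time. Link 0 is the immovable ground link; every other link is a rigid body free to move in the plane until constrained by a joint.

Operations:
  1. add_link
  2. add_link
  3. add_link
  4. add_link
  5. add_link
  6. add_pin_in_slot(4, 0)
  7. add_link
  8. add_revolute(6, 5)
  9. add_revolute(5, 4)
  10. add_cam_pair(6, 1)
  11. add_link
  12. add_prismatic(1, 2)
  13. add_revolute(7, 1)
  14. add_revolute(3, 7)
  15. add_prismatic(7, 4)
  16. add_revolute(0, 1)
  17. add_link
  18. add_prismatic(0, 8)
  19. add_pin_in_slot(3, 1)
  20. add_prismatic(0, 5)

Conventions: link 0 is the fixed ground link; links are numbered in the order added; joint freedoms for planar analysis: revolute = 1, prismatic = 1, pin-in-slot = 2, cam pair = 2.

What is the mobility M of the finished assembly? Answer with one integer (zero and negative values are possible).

link 0 = ground. State L|J1|J2 = 1|0|0
+link1  2|0|0
+link2  3|0|0
+link3  4|0|0
+link4  5|0|0
+link5  6|0|0
PS(4,0) f=2→J2  6|0|1
+link6  7|0|1
R(6,5) f=1→J1  7|1|1
R(5,4) f=1→J1  7|2|1
C(6,1) f=2→J2  7|2|2
+link7  8|2|2
P(1,2) f=1→J1  8|3|2
R(7,1) f=1→J1  8|4|2
R(3,7) f=1→J1  8|5|2
P(7,4) f=1→J1  8|6|2
R(0,1) f=1→J1  8|7|2
+link8  9|7|2
P(0,8) f=1→J1  9|8|2
PS(3,1) f=2→J2  9|8|3
P(0,5) f=1→J1  9|9|3
M = 3(9−1)−2·9−3 = 24−18−3 = 3

M = 3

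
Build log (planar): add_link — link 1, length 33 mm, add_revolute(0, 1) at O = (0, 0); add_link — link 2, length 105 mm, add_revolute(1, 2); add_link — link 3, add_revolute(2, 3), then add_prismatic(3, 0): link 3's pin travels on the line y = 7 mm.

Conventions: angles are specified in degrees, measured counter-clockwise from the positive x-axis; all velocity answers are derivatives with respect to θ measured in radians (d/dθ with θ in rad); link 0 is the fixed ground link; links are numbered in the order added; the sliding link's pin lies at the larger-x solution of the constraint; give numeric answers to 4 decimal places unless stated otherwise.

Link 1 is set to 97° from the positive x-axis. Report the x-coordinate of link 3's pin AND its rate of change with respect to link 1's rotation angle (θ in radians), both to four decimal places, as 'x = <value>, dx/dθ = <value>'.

geometry: r = 33 mm, L = 105 mm, e = 7 mm
crank pin P = (r cos θ, r sin θ) = (-4.021688, 32.754023)
h = r sin θ − e = 32.754023 − 7 = 25.754023
x = r cos θ + √(L² − h²) = -4.021688 + 101.792585 = 97.770896
dx/dθ = −r sin θ − h·r cos θ/√(L² − h²) (θ in radians; h = 25.754023) = -31.736516

x = 97.7709, dx/dθ = -31.7365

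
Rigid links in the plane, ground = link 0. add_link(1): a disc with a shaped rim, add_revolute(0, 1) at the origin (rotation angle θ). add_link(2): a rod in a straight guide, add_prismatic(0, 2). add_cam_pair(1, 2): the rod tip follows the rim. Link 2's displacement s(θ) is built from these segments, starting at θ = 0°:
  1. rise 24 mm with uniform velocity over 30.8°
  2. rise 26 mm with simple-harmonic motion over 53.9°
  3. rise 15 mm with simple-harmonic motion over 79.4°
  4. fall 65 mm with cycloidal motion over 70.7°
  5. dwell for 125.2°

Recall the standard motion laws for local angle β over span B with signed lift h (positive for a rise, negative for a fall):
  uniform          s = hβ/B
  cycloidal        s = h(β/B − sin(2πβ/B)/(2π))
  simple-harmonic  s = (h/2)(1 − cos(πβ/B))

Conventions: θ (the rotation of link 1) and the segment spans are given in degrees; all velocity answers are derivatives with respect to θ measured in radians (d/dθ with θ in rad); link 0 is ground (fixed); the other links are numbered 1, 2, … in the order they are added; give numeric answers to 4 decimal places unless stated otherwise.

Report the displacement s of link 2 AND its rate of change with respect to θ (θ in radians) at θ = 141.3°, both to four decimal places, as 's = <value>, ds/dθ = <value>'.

segment 1 (0° to 30.8°, uniform, h = 24) is passed completely: s = 0.0000 + (24) = 24.0000
segment 2 (30.8° to 84.7°, simple-harmonic, h = 26) is passed completely: s = 24.0000 + (26) = 50.0000
θ = 141.3° falls in segment 3 (84.7° to 164.1°, simple-harmonic, h = 15): β = 141.3 − 84.7 = 56.6°, B = 79.4°; Δs = 15/2·(1 − cos(π·0.7128)) = 12.1496; s = 50.0000 + 12.1496 = 62.1496
velocity in seg [84.7°–164.1°] (simple-harmonic), θ in radians: β = 56.6° = 0.9879 rad, B = 79.4° = 1.3858 rad; ds/dθ = (πh/(2B)) sin(πβ/B) = (π·15/(2·1.3858)) sin(π·0.7128) = 13.340905 mm/rad

s = 62.1496, ds/dθ = 13.3409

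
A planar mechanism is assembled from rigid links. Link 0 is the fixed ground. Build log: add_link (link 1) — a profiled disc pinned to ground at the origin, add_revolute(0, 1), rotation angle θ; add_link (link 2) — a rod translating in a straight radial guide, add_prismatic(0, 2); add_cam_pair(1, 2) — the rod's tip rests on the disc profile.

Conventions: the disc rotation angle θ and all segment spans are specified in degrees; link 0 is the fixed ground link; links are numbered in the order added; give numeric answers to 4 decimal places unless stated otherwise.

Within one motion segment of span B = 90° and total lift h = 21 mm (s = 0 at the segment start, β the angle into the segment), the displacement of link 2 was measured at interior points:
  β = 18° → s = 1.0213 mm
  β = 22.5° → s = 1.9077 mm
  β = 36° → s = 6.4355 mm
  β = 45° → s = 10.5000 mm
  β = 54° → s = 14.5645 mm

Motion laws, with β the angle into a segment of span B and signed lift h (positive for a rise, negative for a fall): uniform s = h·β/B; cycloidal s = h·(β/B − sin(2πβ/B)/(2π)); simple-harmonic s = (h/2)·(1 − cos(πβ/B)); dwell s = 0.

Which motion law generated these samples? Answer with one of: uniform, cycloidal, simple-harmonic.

candidates at β/B = r: uniform s = h·r (linear in β); cycloidal s = h·(r − sin(2πr)/(2π)); simple-harmonic s = (h/2)(1 − cos(πr))
β=18°: printed 1.0213 | uniform 4.2000, cycloidal 1.0213, simple-harmonic 2.0053
β=22.5°: printed 1.9077 | uniform 5.2500, cycloidal 1.9077, simple-harmonic 3.0754
β=36°: printed 6.4355 | uniform 8.4000, cycloidal 6.4355, simple-harmonic 7.2553
β=45°: printed 10.5000 | uniform 10.5000, cycloidal 10.5000, simple-harmonic 10.5000
β=54°: printed 14.5645 | uniform 12.6000, cycloidal 14.5645, simple-harmonic 13.7447
only one law matches every sample → cycloidal

cycloidal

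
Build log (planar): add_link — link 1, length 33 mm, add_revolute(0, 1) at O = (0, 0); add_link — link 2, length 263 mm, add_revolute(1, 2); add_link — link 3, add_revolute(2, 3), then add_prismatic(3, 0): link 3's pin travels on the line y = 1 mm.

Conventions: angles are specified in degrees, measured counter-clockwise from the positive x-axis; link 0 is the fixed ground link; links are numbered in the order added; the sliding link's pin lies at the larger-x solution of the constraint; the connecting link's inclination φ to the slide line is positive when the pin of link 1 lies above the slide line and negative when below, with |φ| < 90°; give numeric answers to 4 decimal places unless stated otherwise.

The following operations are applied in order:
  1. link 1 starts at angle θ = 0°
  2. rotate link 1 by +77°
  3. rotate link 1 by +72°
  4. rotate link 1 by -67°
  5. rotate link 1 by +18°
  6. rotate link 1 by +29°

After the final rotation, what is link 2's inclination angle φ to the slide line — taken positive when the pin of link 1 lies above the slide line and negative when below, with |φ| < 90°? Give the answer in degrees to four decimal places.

geometry: r = 33 mm, L = 263 mm, e = 1 mm; θ starts at 0°
rotate link 1 by +77°: θ ← 0° +77° = 77°
rotate link 1 by +72°: θ ← 77° +72° = 149°
rotate link 1 by -67°: θ ← 149° -67° = 82°
rotate link 1 by +18°: θ ← 82° +18° = 100°
rotate link 1 by +29°: θ ← 100° +29° = 129°
h = r sin θ − e = 25.645817 − 1 = 24.645817
sin φ = h / L = 24.645817 / 263 = 0.09371033
φ = arcsin(0.09371033) = 5.377096°

5.3771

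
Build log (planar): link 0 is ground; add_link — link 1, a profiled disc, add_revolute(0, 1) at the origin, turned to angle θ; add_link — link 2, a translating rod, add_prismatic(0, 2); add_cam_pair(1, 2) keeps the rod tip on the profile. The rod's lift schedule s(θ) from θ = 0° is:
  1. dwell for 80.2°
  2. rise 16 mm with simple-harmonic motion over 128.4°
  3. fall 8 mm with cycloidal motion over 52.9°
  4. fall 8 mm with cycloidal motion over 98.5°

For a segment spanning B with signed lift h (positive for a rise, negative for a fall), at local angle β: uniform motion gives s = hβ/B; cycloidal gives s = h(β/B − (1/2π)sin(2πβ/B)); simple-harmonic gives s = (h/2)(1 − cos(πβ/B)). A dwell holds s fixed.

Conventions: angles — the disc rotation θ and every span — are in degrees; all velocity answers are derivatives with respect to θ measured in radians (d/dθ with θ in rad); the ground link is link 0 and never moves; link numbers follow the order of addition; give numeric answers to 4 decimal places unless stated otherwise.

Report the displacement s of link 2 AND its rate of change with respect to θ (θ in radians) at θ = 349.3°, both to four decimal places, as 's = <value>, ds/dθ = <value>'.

seg 1 [0°–80.2°] dwell: s stays 0.0000
seg 2 [80.2°–208.6°] simple-harmonic, h=16: full span → s += 16 → s = 16.0000
seg 3 [208.6°–261.5°] cycloidal, h=-8: full span → s += -8 → s = 8.0000
seg 4 [261.5°–360°] cycloidal, h=-8: θ=349.3° here. β=87.8, B=98.5. -8·(0.8914 − sin(2π·0.8914)/(2π)) = -7.9341 → s = 0.0659
velocity in seg [261.5°–360°] (cycloidal), θ in radians: β = 87.8° = 1.5324 rad, B = 98.5° = 1.7191 rad; ds/dθ = (h/B)(1 − cos(2πβ/B)) = ((-8)/1.7191)(1 − cos(2π·0.8914)) = -1.042498 mm/rad

s = 0.0659, ds/dθ = -1.0425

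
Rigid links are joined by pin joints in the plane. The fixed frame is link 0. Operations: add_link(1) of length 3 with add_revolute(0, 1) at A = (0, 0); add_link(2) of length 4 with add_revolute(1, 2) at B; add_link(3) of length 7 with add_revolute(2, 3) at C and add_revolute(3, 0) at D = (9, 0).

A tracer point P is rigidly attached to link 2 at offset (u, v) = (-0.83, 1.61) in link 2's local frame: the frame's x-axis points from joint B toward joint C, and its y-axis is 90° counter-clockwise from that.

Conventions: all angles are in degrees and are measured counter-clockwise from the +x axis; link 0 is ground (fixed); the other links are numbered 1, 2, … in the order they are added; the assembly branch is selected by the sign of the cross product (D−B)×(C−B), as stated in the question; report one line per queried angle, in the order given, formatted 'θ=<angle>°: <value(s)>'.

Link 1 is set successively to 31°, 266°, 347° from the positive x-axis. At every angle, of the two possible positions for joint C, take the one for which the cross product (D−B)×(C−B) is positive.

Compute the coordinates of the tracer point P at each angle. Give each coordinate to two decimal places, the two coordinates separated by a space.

A=(0,0), D=(9.00,0)
θ=31°: B = A + 3.00·(cos31°, sin31°) = (2.5715, 1.5451)
θ=31°: |BD| = 6.6116
θ=31°: circle(B,4.00) ∩ circle(D,7.00): a=0.8102, h=3.9171
θ=31°:   candidates: C₊=(4.2747,5.1644) cross=25.898; C₋=(2.4438,-2.4528) cross=-25.898
θ=31°:   branch + wants cross > 0 → take C=(4.2747,5.1644) (cross=25.898)
θ=31°: ex = (C−B)/|BC| = (0.4258,0.9048); ey = (-0.9048,0.4258)
θ=31°: P = B + -0.83·ex + 1.61·ey = (0.7613,1.4796)
θ=266°: B = A + 3.00·(cos266°, sin266°) = (-0.2093, -2.9927)
θ=266°: |BD| = 9.6833
θ=266°: circle(B,4.00) ∩ circle(D,7.00): a=3.1377, h=2.4809
θ=266°:   candidates: C₊=(2.0081,0.3365) cross=24.023; C₋=(3.5416,-4.3824) cross=-24.023
θ=266°:   branch + wants cross > 0 → take C=(2.0081,0.3365) (cross=24.023)
θ=266°: ex = (C−B)/|BC| = (0.5543,0.8323); ey = (-0.8323,0.5543)
θ=266°: P = B + -0.83·ex + 1.61·ey = (-2.0094,-2.7910)
θ=347°: B = A + 3.00·(cos347°, sin347°) = (2.9231, -0.6749)
θ=347°: |BD| = 6.1142
θ=347°: circle(B,4.00) ∩ circle(D,7.00): a=0.3585, h=3.9839
θ=347°:   candidates: C₊=(2.8397,3.3243) cross=24.359; C₋=(3.7191,-4.5948) cross=-24.359
θ=347°:   branch + wants cross > 0 → take C=(2.8397,3.3243) (cross=24.359)
θ=347°: ex = (C−B)/|BC| = (-0.0209,0.9998); ey = (-0.9998,-0.0209)
θ=347°: P = B + -0.83·ex + 1.61·ey = (1.3308,-1.5382)

θ=31°: 0.76 1.48
θ=266°: -2.01 -2.79
θ=347°: 1.33 -1.54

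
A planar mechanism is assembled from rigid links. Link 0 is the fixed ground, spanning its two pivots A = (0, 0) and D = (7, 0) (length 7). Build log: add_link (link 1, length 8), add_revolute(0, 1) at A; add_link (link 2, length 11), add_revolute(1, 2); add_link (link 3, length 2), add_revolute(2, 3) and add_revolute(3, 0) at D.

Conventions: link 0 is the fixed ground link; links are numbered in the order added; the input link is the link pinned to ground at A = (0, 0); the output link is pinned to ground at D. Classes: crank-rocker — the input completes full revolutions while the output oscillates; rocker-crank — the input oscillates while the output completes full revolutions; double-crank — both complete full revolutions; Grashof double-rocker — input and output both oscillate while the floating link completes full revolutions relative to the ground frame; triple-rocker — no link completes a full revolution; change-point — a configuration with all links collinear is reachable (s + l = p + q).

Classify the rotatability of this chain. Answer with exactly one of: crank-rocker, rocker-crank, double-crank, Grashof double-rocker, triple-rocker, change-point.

lengths: ground=7, input=8, coupler=11, output=2
sorted: s=2 (shortest), l=11 (longest), p+q=15
s + l = 13 vs p + q = 15
s + l < p + q (Grashof) with shortest = output link → rocker-crank

rocker-crank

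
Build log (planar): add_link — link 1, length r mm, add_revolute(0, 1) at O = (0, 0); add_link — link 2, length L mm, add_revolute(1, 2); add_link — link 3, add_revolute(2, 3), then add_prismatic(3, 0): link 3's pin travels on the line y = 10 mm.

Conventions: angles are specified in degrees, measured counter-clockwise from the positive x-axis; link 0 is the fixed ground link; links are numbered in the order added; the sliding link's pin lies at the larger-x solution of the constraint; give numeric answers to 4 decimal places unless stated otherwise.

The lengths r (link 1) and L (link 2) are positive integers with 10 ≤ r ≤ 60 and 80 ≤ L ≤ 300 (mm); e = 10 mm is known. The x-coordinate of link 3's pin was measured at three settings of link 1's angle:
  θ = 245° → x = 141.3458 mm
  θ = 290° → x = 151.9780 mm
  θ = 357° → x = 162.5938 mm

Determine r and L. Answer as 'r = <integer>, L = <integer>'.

constraint per measurement: (x − r cos θ)² + (r sin θ − e)² = L²
subtracting the θ₁ and θ₂ equations cancels the r² and L² terms:
r = (x₁² − x₂²) / (2[(x₁cos θ₁ + e sin θ₁) − (x₂cos θ₂ + e sin θ₂)]) = 14.0000 → r = 14
L² = (x₁ − r cos θ₁)² + (r sin θ₁ − e)² = 22200.9902 → L = 149.0000 → L = 149
check at θ₃=357°: x = 162.5938 (printed 162.5938) ✓

r = 14, L = 149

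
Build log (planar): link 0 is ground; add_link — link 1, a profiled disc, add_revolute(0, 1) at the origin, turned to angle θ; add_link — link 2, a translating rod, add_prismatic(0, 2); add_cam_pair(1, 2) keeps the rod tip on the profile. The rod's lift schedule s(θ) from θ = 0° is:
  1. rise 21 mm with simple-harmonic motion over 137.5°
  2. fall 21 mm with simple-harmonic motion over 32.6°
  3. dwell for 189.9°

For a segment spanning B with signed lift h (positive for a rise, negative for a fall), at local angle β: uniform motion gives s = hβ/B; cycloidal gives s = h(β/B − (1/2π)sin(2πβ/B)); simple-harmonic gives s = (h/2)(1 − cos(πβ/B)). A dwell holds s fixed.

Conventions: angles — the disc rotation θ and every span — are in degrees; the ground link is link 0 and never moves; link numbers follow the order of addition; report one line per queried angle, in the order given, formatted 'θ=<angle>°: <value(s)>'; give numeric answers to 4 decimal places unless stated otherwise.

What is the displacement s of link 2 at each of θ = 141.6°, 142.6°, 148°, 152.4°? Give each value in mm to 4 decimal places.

seg 1 [0°–137.5°] simple-harmonic, h=21: full span → s += 21 → s = 21.0000
seg 2 [137.5°–170.1°] simple-harmonic, h=-21: θ=141.6° here. β=4.1, B=32.6. -21/2·(1 − cos(π·0.1258)) = -0.8090 → s = 20.1910
seg 2 [137.5°–170.1°] simple-harmonic, h=-21: θ=142.6° here. β=5.1, B=32.6. -21/2·(1 − cos(π·0.1564)) = -1.2428 → s = 19.7572
seg 2 [137.5°–170.1°] simple-harmonic, h=-21: θ=148° here. β=10.5, B=32.6. -21/2·(1 − cos(π·0.3221)) = -4.9320 → s = 16.0680
seg 2 [137.5°–170.1°] simple-harmonic, h=-21: θ=152.4° here. β=14.9, B=32.6. -21/2·(1 − cos(π·0.4571)) = -9.0877 → s = 11.9123

θ=141.6°: 20.1910
θ=142.6°: 19.7572
θ=148°: 16.0680
θ=152.4°: 11.9123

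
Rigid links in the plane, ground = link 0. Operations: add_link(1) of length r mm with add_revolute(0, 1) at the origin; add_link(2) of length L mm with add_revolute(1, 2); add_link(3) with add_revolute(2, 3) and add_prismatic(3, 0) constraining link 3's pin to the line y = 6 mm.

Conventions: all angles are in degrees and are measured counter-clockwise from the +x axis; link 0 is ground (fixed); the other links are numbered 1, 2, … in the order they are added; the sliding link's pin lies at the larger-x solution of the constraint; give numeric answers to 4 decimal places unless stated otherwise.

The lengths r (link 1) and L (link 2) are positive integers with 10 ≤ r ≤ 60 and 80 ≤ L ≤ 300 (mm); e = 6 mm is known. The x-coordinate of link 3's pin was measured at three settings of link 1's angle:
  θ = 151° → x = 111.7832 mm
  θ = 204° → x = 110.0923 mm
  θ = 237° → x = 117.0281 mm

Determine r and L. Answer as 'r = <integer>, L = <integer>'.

constraint per measurement: (x − r cos θ)² + (r sin θ − e)² = L²
subtracting the θ₁ and θ₂ equations cancels the r² and L² terms:
r = (x₁² − x₂²) / (2[(x₁cos θ₁ + e sin θ₁) − (x₂cos θ₂ + e sin θ₂)]) = 23.0001 → r = 23
L² = (x₁ − r cos θ₁)² + (r sin θ₁ − e)² = 17423.9947 → L = 132.0000 → L = 132
check at θ₃=237°: x = 117.0281 (printed 117.0281) ✓

r = 23, L = 132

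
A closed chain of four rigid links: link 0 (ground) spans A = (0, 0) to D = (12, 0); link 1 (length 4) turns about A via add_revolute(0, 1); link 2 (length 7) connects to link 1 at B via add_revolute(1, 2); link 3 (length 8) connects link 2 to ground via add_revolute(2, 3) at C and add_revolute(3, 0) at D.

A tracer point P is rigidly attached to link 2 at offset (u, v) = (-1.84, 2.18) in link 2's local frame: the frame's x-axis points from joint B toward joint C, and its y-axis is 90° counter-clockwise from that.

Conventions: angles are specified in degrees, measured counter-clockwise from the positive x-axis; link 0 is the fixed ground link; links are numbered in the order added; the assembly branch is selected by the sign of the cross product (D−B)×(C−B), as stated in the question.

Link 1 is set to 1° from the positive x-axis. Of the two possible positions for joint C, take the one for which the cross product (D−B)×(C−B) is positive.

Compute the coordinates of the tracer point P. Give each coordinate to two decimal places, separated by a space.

A=(0,0), D=(12.00,0)
B = A + 4.00·(cos1°, sin1°) = (3.9994, 0.0698)
|BD| = 8.0009
circle(B,7.00) ∩ circle(D,8.00): a=3.0631, h=6.2943
  candidates: C₊=(7.1173,6.3371) cross=50.360; C₋=(7.0074,-6.2509) cross=-50.360
  branch + wants cross > 0 → take C=(7.1173,6.3371) (cross=50.360)
ex = (C−B)/|BC| = (0.4454,0.8953); ey = (-0.8953,0.4454)
P = B + -1.84·ex + 2.18·ey = (1.2280,-0.6066)

1.23 -0.61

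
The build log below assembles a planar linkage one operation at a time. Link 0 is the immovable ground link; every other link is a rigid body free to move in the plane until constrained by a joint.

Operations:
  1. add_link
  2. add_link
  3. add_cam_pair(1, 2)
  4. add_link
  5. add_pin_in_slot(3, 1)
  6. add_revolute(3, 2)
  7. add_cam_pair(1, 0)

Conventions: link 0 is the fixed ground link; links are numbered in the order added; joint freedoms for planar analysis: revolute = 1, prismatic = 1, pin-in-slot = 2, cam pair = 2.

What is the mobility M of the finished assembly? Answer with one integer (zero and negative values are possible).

link 0 = ground. State L|J1|J2 = 1|0|0
+link1  2|0|0
+link2  3|0|0
C(1,2) f=2→J2  3|0|1
+link3  4|0|1
PS(3,1) f=2→J2  4|0|2
R(3,2) f=1→J1  4|1|2
C(1,0) f=2→J2  4|1|3
M = 3(4−1)−2·1−3 = 9−2−3 = 4

M = 4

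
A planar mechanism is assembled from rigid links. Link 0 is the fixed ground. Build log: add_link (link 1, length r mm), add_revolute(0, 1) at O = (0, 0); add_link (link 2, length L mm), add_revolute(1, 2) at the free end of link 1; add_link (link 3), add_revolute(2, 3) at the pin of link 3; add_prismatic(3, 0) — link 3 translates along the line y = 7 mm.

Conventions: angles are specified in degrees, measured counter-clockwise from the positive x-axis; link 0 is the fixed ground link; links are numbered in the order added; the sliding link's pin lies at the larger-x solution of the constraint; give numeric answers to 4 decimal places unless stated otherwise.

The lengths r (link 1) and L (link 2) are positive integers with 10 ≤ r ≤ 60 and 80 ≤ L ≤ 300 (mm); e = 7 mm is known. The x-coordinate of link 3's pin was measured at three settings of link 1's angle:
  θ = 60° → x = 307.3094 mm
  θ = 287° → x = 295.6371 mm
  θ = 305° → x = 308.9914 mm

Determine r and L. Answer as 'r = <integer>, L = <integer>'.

constraint per measurement: (x − r cos θ)² + (r sin θ − e)² = L²
subtracting the θ₁ and θ₂ equations cancels the r² and L² terms:
r = (x₁² − x₂²) / (2[(x₁cos θ₁ + e sin θ₁) − (x₂cos θ₂ + e sin θ₂)]) = 43.9998 → r = 44
L² = (x₁ − r cos θ₁)² + (r sin θ₁ − e)² = 82368.9821 → L = 287.0000 → L = 287
check at θ₃=305°: x = 308.9914 (printed 308.9914) ✓

r = 44, L = 287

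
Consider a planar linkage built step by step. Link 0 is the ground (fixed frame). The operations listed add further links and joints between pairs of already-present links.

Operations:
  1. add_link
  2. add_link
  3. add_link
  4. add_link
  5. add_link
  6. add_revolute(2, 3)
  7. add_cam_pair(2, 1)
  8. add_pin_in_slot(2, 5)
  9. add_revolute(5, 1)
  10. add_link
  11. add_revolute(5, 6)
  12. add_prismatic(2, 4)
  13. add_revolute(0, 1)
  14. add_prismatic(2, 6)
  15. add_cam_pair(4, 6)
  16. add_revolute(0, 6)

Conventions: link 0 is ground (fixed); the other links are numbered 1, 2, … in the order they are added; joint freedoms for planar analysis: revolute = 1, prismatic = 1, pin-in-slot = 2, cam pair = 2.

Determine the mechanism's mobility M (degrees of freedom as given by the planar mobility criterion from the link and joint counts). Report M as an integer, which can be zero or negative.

(L,J1,J2)=(1,0,0); link0 fixed
link1: (2,0,0)
link2: (3,0,0)
link3: (4,0,0)
link4: (5,0,0)
link5: (6,0,0)
R 2-3 [J1]: (6,1,0)
C 2-1 [J2]: (6,1,1)
PS 2-5 [J2]: (6,1,2)
R 5-1 [J1]: (6,2,2)
link6: (7,2,2)
R 5-6 [J1]: (7,3,2)
P 2-4 [J1]: (7,4,2)
R 0-1 [J1]: (7,5,2)
P 2-6 [J1]: (7,6,2)
C 4-6 [J2]: (7,6,3)
R 0-6 [J1]: (7,7,3)
Grübler: 3·6 − 2·7 − 3 = 1

M = 1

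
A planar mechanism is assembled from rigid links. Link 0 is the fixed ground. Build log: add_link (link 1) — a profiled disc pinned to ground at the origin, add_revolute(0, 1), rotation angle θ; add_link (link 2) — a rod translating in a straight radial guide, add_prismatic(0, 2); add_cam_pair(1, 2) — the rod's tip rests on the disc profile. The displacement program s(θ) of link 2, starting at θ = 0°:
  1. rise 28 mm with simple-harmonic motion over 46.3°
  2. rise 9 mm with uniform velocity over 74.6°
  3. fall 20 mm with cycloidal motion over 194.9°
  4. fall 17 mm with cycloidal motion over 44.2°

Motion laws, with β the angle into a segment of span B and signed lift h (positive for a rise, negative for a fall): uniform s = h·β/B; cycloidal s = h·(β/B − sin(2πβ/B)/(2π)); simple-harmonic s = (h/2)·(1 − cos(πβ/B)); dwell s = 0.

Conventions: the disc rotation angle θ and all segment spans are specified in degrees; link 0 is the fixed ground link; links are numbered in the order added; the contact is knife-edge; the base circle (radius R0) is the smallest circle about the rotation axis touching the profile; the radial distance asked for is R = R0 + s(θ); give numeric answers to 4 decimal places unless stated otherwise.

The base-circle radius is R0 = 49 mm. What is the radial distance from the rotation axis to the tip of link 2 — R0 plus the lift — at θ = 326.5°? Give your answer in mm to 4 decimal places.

seg 1 [0°–46.3°] simple-harmonic, h=28: full span → s += 28 → s = 28.0000
seg 2 [46.3°–120.9°] uniform, h=9: full span → s += 9 → s = 37.0000
seg 3 [120.9°–315.8°] cycloidal, h=-20: full span → s += -20 → s = 17.0000
seg 4 [315.8°–360°] cycloidal, h=-17: θ=326.5° here. β=10.7, B=44.2. -17·(0.2421 − sin(2π·0.2421)/(2π)) = -1.4131 → s = 15.5869
R = R0 + s = 49 + 15.5869 = 64.5869

64.5869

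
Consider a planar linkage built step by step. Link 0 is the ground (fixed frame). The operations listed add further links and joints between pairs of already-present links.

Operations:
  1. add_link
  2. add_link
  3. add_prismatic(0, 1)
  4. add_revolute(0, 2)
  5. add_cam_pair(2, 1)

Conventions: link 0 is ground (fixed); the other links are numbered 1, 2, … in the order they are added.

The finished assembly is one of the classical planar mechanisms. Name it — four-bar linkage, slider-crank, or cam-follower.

links: 3 (incl. ground); joints: 1 revolute, 1 prismatic, 1 higher (cam) pair, forming one closed loop
3 links, revolute + prismatic + higher pair in one loop → cam-follower

cam-follower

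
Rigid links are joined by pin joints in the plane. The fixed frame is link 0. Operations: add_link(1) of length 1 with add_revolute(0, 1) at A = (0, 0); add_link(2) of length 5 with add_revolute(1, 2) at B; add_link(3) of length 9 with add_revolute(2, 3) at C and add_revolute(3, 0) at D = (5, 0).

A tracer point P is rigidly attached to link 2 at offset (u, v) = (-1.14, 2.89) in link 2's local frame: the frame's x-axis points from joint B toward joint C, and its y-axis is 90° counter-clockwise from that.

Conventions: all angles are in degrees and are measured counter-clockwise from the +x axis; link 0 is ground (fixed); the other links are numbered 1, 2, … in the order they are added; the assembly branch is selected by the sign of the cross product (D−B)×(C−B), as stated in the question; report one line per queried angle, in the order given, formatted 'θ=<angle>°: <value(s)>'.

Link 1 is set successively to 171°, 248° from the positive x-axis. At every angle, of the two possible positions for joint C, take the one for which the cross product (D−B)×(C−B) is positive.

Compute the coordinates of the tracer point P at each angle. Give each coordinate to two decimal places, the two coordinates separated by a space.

A=(0,0), D=(5.00,0)
θ=171°: B = A + 1.00·(cos171°, sin171°) = (-0.9877, 0.1564)
θ=171°: |BD| = 5.9897
θ=171°: circle(B,5.00) ∩ circle(D,9.00): a=-1.6798, h=4.7094
θ=171°:   candidates: C₊=(-2.5439,4.9081) cross=28.208; C₋=(-2.7899,-4.5075) cross=-28.208
θ=171°:   branch + wants cross > 0 → take C=(-2.5439,4.9081) (cross=28.208)
θ=171°: ex = (C−B)/|BC| = (-0.3112,0.9503); ey = (-0.9503,-0.3112)
θ=171°: P = B + -1.14·ex + 2.89·ey = (-3.3793,-1.8264)
θ=248°: B = A + 1.00·(cos248°, sin248°) = (-0.3746, -0.9272)
θ=248°: |BD| = 5.4540
θ=248°: circle(B,5.00) ∩ circle(D,9.00): a=-2.4069, h=4.3826
θ=248°:   candidates: C₊=(-3.4915,2.9824) cross=23.903; C₋=(-2.0014,-5.6551) cross=-23.903
θ=248°:   branch + wants cross > 0 → take C=(-3.4915,2.9824) (cross=23.903)
θ=248°: ex = (C−B)/|BC| = (-0.6234,0.7819); ey = (-0.7819,-0.6234)
θ=248°: P = B + -1.14·ex + 2.89·ey = (-1.9237,-3.6201)

θ=171°: -3.38 -1.83
θ=248°: -1.92 -3.62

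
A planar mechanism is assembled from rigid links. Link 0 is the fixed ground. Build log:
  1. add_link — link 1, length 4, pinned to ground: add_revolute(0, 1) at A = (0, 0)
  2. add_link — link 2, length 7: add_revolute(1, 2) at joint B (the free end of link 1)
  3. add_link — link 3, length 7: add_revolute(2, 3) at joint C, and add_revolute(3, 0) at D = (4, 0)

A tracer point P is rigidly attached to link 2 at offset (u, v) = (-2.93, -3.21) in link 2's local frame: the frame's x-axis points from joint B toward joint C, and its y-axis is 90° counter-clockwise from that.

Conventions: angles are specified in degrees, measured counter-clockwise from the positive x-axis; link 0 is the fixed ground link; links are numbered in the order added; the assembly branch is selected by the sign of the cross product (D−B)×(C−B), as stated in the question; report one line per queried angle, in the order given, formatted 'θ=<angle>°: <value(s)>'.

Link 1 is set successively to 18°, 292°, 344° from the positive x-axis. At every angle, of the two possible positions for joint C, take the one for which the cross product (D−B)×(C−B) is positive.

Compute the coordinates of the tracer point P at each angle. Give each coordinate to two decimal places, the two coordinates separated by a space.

A=(0,0), D=(4.00,0)
θ=18°: B = A + 4.00·(cos18°, sin18°) = (3.8042, 1.2361)
θ=18°: |BD| = 1.2515
θ=18°: circle(B,7.00) ∩ circle(D,7.00): a=0.6257, h=6.9720
θ=18°:   candidates: C₊=(10.7883,1.7087) cross=8.725; C₋=(-2.9840,-0.4726) cross=-8.725
θ=18°:   branch + wants cross > 0 → take C=(10.7883,1.7087) (cross=8.725)
θ=18°: ex = (C−B)/|BC| = (0.9977,0.0675); ey = (-0.0675,0.9977)
θ=18°: P = B + -2.93·ex + -3.21·ey = (1.0976,-2.1644)
θ=292°: B = A + 4.00·(cos292°, sin292°) = (1.4984, -3.7087)
θ=292°: |BD| = 4.4735
θ=292°: circle(B,7.00) ∩ circle(D,7.00): a=2.2368, h=6.6330
θ=292°:   candidates: C₊=(-2.7498,1.8548) cross=29.673; C₋=(8.2482,-5.5635) cross=-29.673
θ=292°:   branch + wants cross > 0 → take C=(-2.7498,1.8548) (cross=29.673)
θ=292°: ex = (C−B)/|BC| = (-0.6069,0.7948); ey = (-0.7948,-0.6069)
θ=292°: P = B + -2.93·ex + -3.21·ey = (5.8279,-4.0893)
θ=344°: B = A + 4.00·(cos344°, sin344°) = (3.8450, -1.1025)
θ=344°: |BD| = 1.1134
θ=344°: circle(B,7.00) ∩ circle(D,7.00): a=0.5567, h=6.9778
θ=344°:   candidates: C₊=(-2.9874,0.4199) cross=7.769; C₋=(10.8324,-1.5224) cross=-7.769
θ=344°:   branch + wants cross > 0 → take C=(-2.9874,0.4199) (cross=7.769)
θ=344°: ex = (C−B)/|BC| = (-0.9761,0.2175); ey = (-0.2175,-0.9761)
θ=344°: P = B + -2.93·ex + -3.21·ey = (7.4030,1.3934)

θ=18°: 1.10 -2.16
θ=292°: 5.83 -4.09
θ=344°: 7.40 1.39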